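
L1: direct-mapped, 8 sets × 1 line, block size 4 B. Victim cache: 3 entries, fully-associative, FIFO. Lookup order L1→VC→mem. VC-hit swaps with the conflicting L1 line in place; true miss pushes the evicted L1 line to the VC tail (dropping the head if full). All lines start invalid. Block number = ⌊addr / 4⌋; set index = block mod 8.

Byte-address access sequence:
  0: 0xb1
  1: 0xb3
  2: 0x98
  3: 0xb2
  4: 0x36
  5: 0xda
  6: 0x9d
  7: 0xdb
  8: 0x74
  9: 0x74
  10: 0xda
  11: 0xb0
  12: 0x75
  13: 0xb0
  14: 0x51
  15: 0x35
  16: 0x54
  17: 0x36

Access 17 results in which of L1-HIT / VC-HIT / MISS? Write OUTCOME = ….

#0 0xb1→b44/s4 MISS; vc=[]
#1 0xb3→b44/s4 L1-HIT; vc=[]
#2 0x98→b38/s6 MISS; vc=[]
#3 0xb2→b44/s4 L1-HIT; vc=[]
#4 0x36→b13/s5 MISS; vc=[]
#5 0xda→b54/s6 MISS; vc=[38]
#6 0x9d→b39/s7 MISS; vc=[38]
#7 0xdb→b54/s6 L1-HIT; vc=[38]
#8 0x74→b29/s5 MISS; vc=[38,13]
#9 0x74→b29/s5 L1-HIT; vc=[38,13]
#10 0xda→b54/s6 L1-HIT; vc=[38,13]
#11 0xb0→b44/s4 L1-HIT; vc=[38,13]
#12 0x75→b29/s5 L1-HIT; vc=[38,13]
#13 0xb0→b44/s4 L1-HIT; vc=[38,13]
#14 0x51→b20/s4 MISS; vc=[38,13,44]
#15 0x35→b13/s5 VC-HIT; vc=[38,29,44]
#16 0x54→b21/s5 MISS; vc=[29,44,13]
#17 0x36→b13/s5 VC-HIT; vc=[29,44,21]

OUTCOME = VC-HIT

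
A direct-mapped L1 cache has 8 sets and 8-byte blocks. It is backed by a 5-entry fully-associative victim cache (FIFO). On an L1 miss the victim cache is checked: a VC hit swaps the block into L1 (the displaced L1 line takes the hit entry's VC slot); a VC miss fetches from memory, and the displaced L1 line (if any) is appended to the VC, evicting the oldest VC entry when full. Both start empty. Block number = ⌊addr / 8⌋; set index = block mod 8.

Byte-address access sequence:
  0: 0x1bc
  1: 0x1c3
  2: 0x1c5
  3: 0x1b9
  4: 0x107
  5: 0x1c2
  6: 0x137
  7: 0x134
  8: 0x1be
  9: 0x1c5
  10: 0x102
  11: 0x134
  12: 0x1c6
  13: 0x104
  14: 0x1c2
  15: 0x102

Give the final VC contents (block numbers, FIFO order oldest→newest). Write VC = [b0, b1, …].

VC = [56]

0: 0x1bc (blk 55, set 7) → MISS  vc=[]
1: 0x1c3 (blk 56, set 0) → MISS  vc=[]
2: 0x1c5 (blk 56, set 0) → L1-HIT  vc=[]
3: 0x1b9 (blk 55, set 7) → L1-HIT  vc=[]
4: 0x107 (blk 32, set 0) → MISS  vc=[56]
5: 0x1c2 (blk 56, set 0) → VC-HIT  vc=[32]
6: 0x137 (blk 38, set 6) → MISS  vc=[32]
7: 0x134 (blk 38, set 6) → L1-HIT  vc=[32]
8: 0x1be (blk 55, set 7) → L1-HIT  vc=[32]
9: 0x1c5 (blk 56, set 0) → L1-HIT  vc=[32]
10: 0x102 (blk 32, set 0) → VC-HIT  vc=[56]
11: 0x134 (blk 38, set 6) → L1-HIT  vc=[56]
12: 0x1c6 (blk 56, set 0) → VC-HIT  vc=[32]
13: 0x104 (blk 32, set 0) → VC-HIT  vc=[56]
14: 0x1c2 (blk 56, set 0) → VC-HIT  vc=[32]
15: 0x102 (blk 32, set 0) → VC-HIT  vc=[56]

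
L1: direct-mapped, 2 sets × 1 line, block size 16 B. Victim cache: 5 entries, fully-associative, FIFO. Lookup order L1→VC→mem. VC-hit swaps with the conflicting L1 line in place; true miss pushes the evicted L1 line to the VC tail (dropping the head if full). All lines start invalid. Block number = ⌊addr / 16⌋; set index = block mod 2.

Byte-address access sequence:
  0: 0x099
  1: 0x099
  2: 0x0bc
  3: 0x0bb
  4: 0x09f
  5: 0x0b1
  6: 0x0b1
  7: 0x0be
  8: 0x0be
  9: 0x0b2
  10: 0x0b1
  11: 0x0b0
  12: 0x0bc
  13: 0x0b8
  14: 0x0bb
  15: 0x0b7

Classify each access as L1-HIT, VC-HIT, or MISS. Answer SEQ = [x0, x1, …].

SEQ = [MISS, L1-HIT, MISS, L1-HIT, VC-HIT, VC-HIT, L1-HIT, L1-HIT, L1-HIT, L1-HIT, L1-HIT, L1-HIT, L1-HIT, L1-HIT, L1-HIT, L1-HIT]

  [0] addr=0x99 blk=9 s=1: MISS | VC []
  [1] addr=0x99 blk=9 s=1: L1-HIT | VC []
  [2] addr=0xbc blk=11 s=1: MISS | VC [9]
  [3] addr=0xbb blk=11 s=1: L1-HIT | VC [9]
  [4] addr=0x9f blk=9 s=1: VC-HIT | VC [11]
  [5] addr=0xb1 blk=11 s=1: VC-HIT | VC [9]
  [6] addr=0xb1 blk=11 s=1: L1-HIT | VC [9]
  [7] addr=0xbe blk=11 s=1: L1-HIT | VC [9]
  [8] addr=0xbe blk=11 s=1: L1-HIT | VC [9]
  [9] addr=0xb2 blk=11 s=1: L1-HIT | VC [9]
  [10] addr=0xb1 blk=11 s=1: L1-HIT | VC [9]
  [11] addr=0xb0 blk=11 s=1: L1-HIT | VC [9]
  [12] addr=0xbc blk=11 s=1: L1-HIT | VC [9]
  [13] addr=0xb8 blk=11 s=1: L1-HIT | VC [9]
  [14] addr=0xbb blk=11 s=1: L1-HIT | VC [9]
  [15] addr=0xb7 blk=11 s=1: L1-HIT | VC [9]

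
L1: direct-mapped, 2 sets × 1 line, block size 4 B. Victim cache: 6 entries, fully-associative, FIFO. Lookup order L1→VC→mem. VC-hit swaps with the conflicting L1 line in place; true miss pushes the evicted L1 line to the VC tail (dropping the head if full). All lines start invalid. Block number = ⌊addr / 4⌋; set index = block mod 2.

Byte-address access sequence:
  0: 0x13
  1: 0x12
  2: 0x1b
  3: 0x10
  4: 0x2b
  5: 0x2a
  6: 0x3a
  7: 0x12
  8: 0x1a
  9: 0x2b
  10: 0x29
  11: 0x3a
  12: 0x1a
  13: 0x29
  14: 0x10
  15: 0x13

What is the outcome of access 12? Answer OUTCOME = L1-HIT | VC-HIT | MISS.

OUTCOME = VC-HIT

#0 0x13→b4/s0 MISS; vc=[]
#1 0x12→b4/s0 L1-HIT; vc=[]
#2 0x1b→b6/s0 MISS; vc=[4]
#3 0x10→b4/s0 VC-HIT; vc=[6]
#4 0x2b→b10/s0 MISS; vc=[6,4]
#5 0x2a→b10/s0 L1-HIT; vc=[6,4]
#6 0x3a→b14/s0 MISS; vc=[6,4,10]
#7 0x12→b4/s0 VC-HIT; vc=[6,14,10]
#8 0x1a→b6/s0 VC-HIT; vc=[4,14,10]
#9 0x2b→b10/s0 VC-HIT; vc=[4,14,6]
#10 0x29→b10/s0 L1-HIT; vc=[4,14,6]
#11 0x3a→b14/s0 VC-HIT; vc=[4,10,6]
#12 0x1a→b6/s0 VC-HIT; vc=[4,10,14]
#13 0x29→b10/s0 VC-HIT; vc=[4,6,14]
#14 0x10→b4/s0 VC-HIT; vc=[10,6,14]
#15 0x13→b4/s0 L1-HIT; vc=[10,6,14]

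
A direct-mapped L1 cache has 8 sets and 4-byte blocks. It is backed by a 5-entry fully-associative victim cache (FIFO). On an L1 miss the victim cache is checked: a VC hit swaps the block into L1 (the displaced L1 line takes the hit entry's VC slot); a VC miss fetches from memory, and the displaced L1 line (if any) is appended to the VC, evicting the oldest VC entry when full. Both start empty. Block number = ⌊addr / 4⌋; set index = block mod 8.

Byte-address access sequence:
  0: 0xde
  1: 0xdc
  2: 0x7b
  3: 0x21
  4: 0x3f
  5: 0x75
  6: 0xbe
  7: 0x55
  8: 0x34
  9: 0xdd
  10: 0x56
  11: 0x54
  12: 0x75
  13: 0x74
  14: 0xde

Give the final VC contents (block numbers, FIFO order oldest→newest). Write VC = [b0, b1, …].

VC = [47, 15, 21, 13]

#0 0xde→b55/s7 MISS; vc=[]
#1 0xdc→b55/s7 L1-HIT; vc=[]
#2 0x7b→b30/s6 MISS; vc=[]
#3 0x21→b8/s0 MISS; vc=[]
#4 0x3f→b15/s7 MISS; vc=[55]
#5 0x75→b29/s5 MISS; vc=[55]
#6 0xbe→b47/s7 MISS; vc=[55,15]
#7 0x55→b21/s5 MISS; vc=[55,15,29]
#8 0x34→b13/s5 MISS; vc=[55,15,29,21]
#9 0xdd→b55/s7 VC-HIT; vc=[47,15,29,21]
#10 0x56→b21/s5 VC-HIT; vc=[47,15,29,13]
#11 0x54→b21/s5 L1-HIT; vc=[47,15,29,13]
#12 0x75→b29/s5 VC-HIT; vc=[47,15,21,13]
#13 0x74→b29/s5 L1-HIT; vc=[47,15,21,13]
#14 0xde→b55/s7 L1-HIT; vc=[47,15,21,13]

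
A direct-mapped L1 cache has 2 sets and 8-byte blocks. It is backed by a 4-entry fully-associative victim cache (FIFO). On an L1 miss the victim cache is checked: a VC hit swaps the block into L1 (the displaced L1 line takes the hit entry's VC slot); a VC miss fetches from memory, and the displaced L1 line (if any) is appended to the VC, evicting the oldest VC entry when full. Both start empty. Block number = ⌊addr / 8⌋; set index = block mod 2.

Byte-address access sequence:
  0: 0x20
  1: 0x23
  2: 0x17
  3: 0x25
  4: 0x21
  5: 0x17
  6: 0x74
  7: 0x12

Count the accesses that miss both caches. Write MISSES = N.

  [0] addr=0x20 blk=4 s=0: MISS | VC []
  [1] addr=0x23 blk=4 s=0: L1-HIT | VC []
  [2] addr=0x17 blk=2 s=0: MISS | VC [4]
  [3] addr=0x25 blk=4 s=0: VC-HIT | VC [2]
  [4] addr=0x21 blk=4 s=0: L1-HIT | VC [2]
  [5] addr=0x17 blk=2 s=0: VC-HIT | VC [4]
  [6] addr=0x74 blk=14 s=0: MISS | VC [4, 2]
  [7] addr=0x12 blk=2 s=0: VC-HIT | VC [4, 14]

MISSES = 3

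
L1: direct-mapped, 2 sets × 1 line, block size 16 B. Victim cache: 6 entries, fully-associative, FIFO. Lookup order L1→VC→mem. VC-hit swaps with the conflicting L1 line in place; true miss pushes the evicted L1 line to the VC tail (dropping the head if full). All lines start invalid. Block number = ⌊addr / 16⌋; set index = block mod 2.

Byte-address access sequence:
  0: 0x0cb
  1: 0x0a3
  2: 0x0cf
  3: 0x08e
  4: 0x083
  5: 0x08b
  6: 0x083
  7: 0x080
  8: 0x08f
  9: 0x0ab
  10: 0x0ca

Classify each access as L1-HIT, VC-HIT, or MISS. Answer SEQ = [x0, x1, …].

  [0] addr=0xcb blk=12 s=0: MISS | VC []
  [1] addr=0xa3 blk=10 s=0: MISS | VC [12]
  [2] addr=0xcf blk=12 s=0: VC-HIT | VC [10]
  [3] addr=0x8e blk=8 s=0: MISS | VC [10, 12]
  [4] addr=0x83 blk=8 s=0: L1-HIT | VC [10, 12]
  [5] addr=0x8b blk=8 s=0: L1-HIT | VC [10, 12]
  [6] addr=0x83 blk=8 s=0: L1-HIT | VC [10, 12]
  [7] addr=0x80 blk=8 s=0: L1-HIT | VC [10, 12]
  [8] addr=0x8f blk=8 s=0: L1-HIT | VC [10, 12]
  [9] addr=0xab blk=10 s=0: VC-HIT | VC [8, 12]
  [10] addr=0xca blk=12 s=0: VC-HIT | VC [8, 10]

SEQ = [MISS, MISS, VC-HIT, MISS, L1-HIT, L1-HIT, L1-HIT, L1-HIT, L1-HIT, VC-HIT, VC-HIT]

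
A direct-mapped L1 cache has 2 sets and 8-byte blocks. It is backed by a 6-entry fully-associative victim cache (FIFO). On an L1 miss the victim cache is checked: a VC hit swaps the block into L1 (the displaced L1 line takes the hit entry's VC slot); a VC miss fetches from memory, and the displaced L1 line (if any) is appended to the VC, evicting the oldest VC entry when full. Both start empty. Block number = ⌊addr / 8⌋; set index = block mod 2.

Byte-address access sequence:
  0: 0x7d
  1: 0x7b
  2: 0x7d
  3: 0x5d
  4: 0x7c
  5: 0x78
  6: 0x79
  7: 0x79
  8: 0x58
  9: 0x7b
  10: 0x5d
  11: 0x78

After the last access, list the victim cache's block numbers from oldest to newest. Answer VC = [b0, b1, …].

VC = [11]

0: 0x7d (blk 15, set 1) → MISS  vc=[]
1: 0x7b (blk 15, set 1) → L1-HIT  vc=[]
2: 0x7d (blk 15, set 1) → L1-HIT  vc=[]
3: 0x5d (blk 11, set 1) → MISS  vc=[15]
4: 0x7c (blk 15, set 1) → VC-HIT  vc=[11]
5: 0x78 (blk 15, set 1) → L1-HIT  vc=[11]
6: 0x79 (blk 15, set 1) → L1-HIT  vc=[11]
7: 0x79 (blk 15, set 1) → L1-HIT  vc=[11]
8: 0x58 (blk 11, set 1) → VC-HIT  vc=[15]
9: 0x7b (blk 15, set 1) → VC-HIT  vc=[11]
10: 0x5d (blk 11, set 1) → VC-HIT  vc=[15]
11: 0x78 (blk 15, set 1) → VC-HIT  vc=[11]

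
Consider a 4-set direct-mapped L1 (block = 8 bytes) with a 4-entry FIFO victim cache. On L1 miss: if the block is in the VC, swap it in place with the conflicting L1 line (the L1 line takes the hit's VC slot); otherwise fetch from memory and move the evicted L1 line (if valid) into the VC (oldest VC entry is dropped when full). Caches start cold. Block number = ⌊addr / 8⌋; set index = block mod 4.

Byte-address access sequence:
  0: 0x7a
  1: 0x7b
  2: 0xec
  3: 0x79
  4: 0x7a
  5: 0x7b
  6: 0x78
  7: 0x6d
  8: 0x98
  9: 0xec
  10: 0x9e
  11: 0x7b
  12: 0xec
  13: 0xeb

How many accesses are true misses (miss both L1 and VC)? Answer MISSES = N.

MISSES = 4

  [0] addr=0x7a blk=15 s=3: MISS | VC []
  [1] addr=0x7b blk=15 s=3: L1-HIT | VC []
  [2] addr=0xec blk=29 s=1: MISS | VC []
  [3] addr=0x79 blk=15 s=3: L1-HIT | VC []
  [4] addr=0x7a blk=15 s=3: L1-HIT | VC []
  [5] addr=0x7b blk=15 s=3: L1-HIT | VC []
  [6] addr=0x78 blk=15 s=3: L1-HIT | VC []
  [7] addr=0x6d blk=13 s=1: MISS | VC [29]
  [8] addr=0x98 blk=19 s=3: MISS | VC [29, 15]
  [9] addr=0xec blk=29 s=1: VC-HIT | VC [13, 15]
  [10] addr=0x9e blk=19 s=3: L1-HIT | VC [13, 15]
  [11] addr=0x7b blk=15 s=3: VC-HIT | VC [13, 19]
  [12] addr=0xec blk=29 s=1: L1-HIT | VC [13, 19]
  [13] addr=0xeb blk=29 s=1: L1-HIT | VC [13, 19]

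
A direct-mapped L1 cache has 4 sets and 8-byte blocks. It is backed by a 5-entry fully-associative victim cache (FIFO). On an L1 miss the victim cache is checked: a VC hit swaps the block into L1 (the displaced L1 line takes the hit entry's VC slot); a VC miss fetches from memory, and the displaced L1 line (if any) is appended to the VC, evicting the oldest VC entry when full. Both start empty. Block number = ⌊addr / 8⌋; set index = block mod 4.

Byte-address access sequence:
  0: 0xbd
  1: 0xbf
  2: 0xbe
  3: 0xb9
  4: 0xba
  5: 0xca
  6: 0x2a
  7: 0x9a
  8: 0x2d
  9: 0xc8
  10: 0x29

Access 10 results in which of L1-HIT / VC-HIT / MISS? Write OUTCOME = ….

0: 0xbd (blk 23, set 3) → MISS  vc=[]
1: 0xbf (blk 23, set 3) → L1-HIT  vc=[]
2: 0xbe (blk 23, set 3) → L1-HIT  vc=[]
3: 0xb9 (blk 23, set 3) → L1-HIT  vc=[]
4: 0xba (blk 23, set 3) → L1-HIT  vc=[]
5: 0xca (blk 25, set 1) → MISS  vc=[]
6: 0x2a (blk 5, set 1) → MISS  vc=[25]
7: 0x9a (blk 19, set 3) → MISS  vc=[25, 23]
8: 0x2d (blk 5, set 1) → L1-HIT  vc=[25, 23]
9: 0xc8 (blk 25, set 1) → VC-HIT  vc=[5, 23]
10: 0x29 (blk 5, set 1) → VC-HIT  vc=[25, 23]

OUTCOME = VC-HIT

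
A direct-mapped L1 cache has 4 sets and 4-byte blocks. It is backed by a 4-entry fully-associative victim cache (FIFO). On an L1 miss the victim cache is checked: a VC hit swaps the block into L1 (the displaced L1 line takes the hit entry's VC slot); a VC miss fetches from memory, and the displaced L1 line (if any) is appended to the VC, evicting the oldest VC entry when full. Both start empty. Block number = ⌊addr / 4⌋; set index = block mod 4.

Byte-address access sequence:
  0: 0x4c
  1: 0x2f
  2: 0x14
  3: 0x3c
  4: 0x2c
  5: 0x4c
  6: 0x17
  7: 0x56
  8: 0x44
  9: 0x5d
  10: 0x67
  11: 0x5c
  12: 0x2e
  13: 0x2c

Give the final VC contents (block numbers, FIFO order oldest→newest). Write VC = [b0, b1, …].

0: 0x4c (blk 19, set 3) → MISS  vc=[]
1: 0x2f (blk 11, set 3) → MISS  vc=[19]
2: 0x14 (blk 5, set 1) → MISS  vc=[19]
3: 0x3c (blk 15, set 3) → MISS  vc=[19, 11]
4: 0x2c (blk 11, set 3) → VC-HIT  vc=[19, 15]
5: 0x4c (blk 19, set 3) → VC-HIT  vc=[11, 15]
6: 0x17 (blk 5, set 1) → L1-HIT  vc=[11, 15]
7: 0x56 (blk 21, set 1) → MISS  vc=[11, 15, 5]
8: 0x44 (blk 17, set 1) → MISS  vc=[11, 15, 5, 21]
9: 0x5d (blk 23, set 3) → MISS  vc=[15, 5, 21, 19]
10: 0x67 (blk 25, set 1) → MISS  vc=[5, 21, 19, 17]
11: 0x5c (blk 23, set 3) → L1-HIT  vc=[5, 21, 19, 17]
12: 0x2e (blk 11, set 3) → MISS  vc=[21, 19, 17, 23]
13: 0x2c (blk 11, set 3) → L1-HIT  vc=[21, 19, 17, 23]

VC = [21, 19, 17, 23]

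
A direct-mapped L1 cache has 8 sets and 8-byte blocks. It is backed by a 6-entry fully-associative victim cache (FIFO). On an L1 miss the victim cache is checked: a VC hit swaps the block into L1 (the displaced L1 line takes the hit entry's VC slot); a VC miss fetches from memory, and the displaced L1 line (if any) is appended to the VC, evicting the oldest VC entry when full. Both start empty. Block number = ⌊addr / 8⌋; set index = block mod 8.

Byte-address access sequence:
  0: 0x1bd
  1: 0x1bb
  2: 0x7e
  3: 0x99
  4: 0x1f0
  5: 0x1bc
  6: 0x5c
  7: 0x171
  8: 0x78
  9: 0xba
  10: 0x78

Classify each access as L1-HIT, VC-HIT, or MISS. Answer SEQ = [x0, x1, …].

#0 0x1bd→b55/s7 MISS; vc=[]
#1 0x1bb→b55/s7 L1-HIT; vc=[]
#2 0x7e→b15/s7 MISS; vc=[55]
#3 0x99→b19/s3 MISS; vc=[55]
#4 0x1f0→b62/s6 MISS; vc=[55]
#5 0x1bc→b55/s7 VC-HIT; vc=[15]
#6 0x5c→b11/s3 MISS; vc=[15,19]
#7 0x171→b46/s6 MISS; vc=[15,19,62]
#8 0x78→b15/s7 VC-HIT; vc=[55,19,62]
#9 0xba→b23/s7 MISS; vc=[55,19,62,15]
#10 0x78→b15/s7 VC-HIT; vc=[55,19,62,23]

SEQ = [MISS, L1-HIT, MISS, MISS, MISS, VC-HIT, MISS, MISS, VC-HIT, MISS, VC-HIT]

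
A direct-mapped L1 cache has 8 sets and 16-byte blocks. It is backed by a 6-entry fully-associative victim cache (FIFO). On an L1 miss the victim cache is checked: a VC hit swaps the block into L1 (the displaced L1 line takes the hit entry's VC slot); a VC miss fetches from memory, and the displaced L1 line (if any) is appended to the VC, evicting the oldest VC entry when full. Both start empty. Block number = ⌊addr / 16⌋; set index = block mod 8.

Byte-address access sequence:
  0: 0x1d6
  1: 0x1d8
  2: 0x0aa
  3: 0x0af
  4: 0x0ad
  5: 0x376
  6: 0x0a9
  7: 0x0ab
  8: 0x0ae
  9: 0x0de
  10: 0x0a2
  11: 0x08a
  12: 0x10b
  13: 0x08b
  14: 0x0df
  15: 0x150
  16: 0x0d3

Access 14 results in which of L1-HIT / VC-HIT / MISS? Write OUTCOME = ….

OUTCOME = L1-HIT

0: 0x1d6 (blk 29, set 5) → MISS  vc=[]
1: 0x1d8 (blk 29, set 5) → L1-HIT  vc=[]
2: 0xaa (blk 10, set 2) → MISS  vc=[]
3: 0xaf (blk 10, set 2) → L1-HIT  vc=[]
4: 0xad (blk 10, set 2) → L1-HIT  vc=[]
5: 0x376 (blk 55, set 7) → MISS  vc=[]
6: 0xa9 (blk 10, set 2) → L1-HIT  vc=[]
7: 0xab (blk 10, set 2) → L1-HIT  vc=[]
8: 0xae (blk 10, set 2) → L1-HIT  vc=[]
9: 0xde (blk 13, set 5) → MISS  vc=[29]
10: 0xa2 (blk 10, set 2) → L1-HIT  vc=[29]
11: 0x8a (blk 8, set 0) → MISS  vc=[29]
12: 0x10b (blk 16, set 0) → MISS  vc=[29, 8]
13: 0x8b (blk 8, set 0) → VC-HIT  vc=[29, 16]
14: 0xdf (blk 13, set 5) → L1-HIT  vc=[29, 16]
15: 0x150 (blk 21, set 5) → MISS  vc=[29, 16, 13]
16: 0xd3 (blk 13, set 5) → VC-HIT  vc=[29, 16, 21]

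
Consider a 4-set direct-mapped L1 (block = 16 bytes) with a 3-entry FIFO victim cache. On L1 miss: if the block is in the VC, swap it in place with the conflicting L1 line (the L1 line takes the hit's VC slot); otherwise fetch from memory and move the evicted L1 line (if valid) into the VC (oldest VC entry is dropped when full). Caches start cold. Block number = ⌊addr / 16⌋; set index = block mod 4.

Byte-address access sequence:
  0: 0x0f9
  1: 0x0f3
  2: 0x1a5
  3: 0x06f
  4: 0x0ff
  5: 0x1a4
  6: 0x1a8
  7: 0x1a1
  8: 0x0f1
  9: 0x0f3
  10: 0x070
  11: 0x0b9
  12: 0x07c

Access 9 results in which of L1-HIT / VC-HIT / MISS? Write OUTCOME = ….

#0 0xf9→b15/s3 MISS; vc=[]
#1 0xf3→b15/s3 L1-HIT; vc=[]
#2 0x1a5→b26/s2 MISS; vc=[]
#3 0x6f→b6/s2 MISS; vc=[26]
#4 0xff→b15/s3 L1-HIT; vc=[26]
#5 0x1a4→b26/s2 VC-HIT; vc=[6]
#6 0x1a8→b26/s2 L1-HIT; vc=[6]
#7 0x1a1→b26/s2 L1-HIT; vc=[6]
#8 0xf1→b15/s3 L1-HIT; vc=[6]
#9 0xf3→b15/s3 L1-HIT; vc=[6]
#10 0x70→b7/s3 MISS; vc=[6,15]
#11 0xb9→b11/s3 MISS; vc=[6,15,7]
#12 0x7c→b7/s3 VC-HIT; vc=[6,15,11]

OUTCOME = L1-HIT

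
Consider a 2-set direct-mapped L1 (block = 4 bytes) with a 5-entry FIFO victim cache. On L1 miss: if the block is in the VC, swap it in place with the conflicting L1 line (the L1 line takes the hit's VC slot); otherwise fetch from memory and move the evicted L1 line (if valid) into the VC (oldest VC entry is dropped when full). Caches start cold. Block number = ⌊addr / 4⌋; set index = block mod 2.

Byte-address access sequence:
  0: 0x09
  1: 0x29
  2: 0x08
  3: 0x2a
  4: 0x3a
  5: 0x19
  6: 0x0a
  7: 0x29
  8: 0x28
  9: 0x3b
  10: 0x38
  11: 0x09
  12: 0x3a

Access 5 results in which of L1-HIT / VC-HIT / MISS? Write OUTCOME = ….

OUTCOME = MISS

0: 0x9 (blk 2, set 0) → MISS  vc=[]
1: 0x29 (blk 10, set 0) → MISS  vc=[2]
2: 0x8 (blk 2, set 0) → VC-HIT  vc=[10]
3: 0x2a (blk 10, set 0) → VC-HIT  vc=[2]
4: 0x3a (blk 14, set 0) → MISS  vc=[2, 10]
5: 0x19 (blk 6, set 0) → MISS  vc=[2, 10, 14]
6: 0xa (blk 2, set 0) → VC-HIT  vc=[6, 10, 14]
7: 0x29 (blk 10, set 0) → VC-HIT  vc=[6, 2, 14]
8: 0x28 (blk 10, set 0) → L1-HIT  vc=[6, 2, 14]
9: 0x3b (blk 14, set 0) → VC-HIT  vc=[6, 2, 10]
10: 0x38 (blk 14, set 0) → L1-HIT  vc=[6, 2, 10]
11: 0x9 (blk 2, set 0) → VC-HIT  vc=[6, 14, 10]
12: 0x3a (blk 14, set 0) → VC-HIT  vc=[6, 2, 10]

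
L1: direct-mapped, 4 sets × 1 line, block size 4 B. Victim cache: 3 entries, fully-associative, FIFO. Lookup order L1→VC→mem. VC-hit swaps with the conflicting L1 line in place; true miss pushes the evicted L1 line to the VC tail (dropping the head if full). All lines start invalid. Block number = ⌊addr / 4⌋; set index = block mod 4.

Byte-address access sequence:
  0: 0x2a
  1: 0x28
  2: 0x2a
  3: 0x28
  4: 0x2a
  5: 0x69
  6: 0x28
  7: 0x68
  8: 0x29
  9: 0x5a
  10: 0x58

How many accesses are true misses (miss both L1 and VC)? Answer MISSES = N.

0: 0x2a (blk 10, set 2) → MISS  vc=[]
1: 0x28 (blk 10, set 2) → L1-HIT  vc=[]
2: 0x2a (blk 10, set 2) → L1-HIT  vc=[]
3: 0x28 (blk 10, set 2) → L1-HIT  vc=[]
4: 0x2a (blk 10, set 2) → L1-HIT  vc=[]
5: 0x69 (blk 26, set 2) → MISS  vc=[10]
6: 0x28 (blk 10, set 2) → VC-HIT  vc=[26]
7: 0x68 (blk 26, set 2) → VC-HIT  vc=[10]
8: 0x29 (blk 10, set 2) → VC-HIT  vc=[26]
9: 0x5a (blk 22, set 2) → MISS  vc=[26, 10]
10: 0x58 (blk 22, set 2) → L1-HIT  vc=[26, 10]

MISSES = 3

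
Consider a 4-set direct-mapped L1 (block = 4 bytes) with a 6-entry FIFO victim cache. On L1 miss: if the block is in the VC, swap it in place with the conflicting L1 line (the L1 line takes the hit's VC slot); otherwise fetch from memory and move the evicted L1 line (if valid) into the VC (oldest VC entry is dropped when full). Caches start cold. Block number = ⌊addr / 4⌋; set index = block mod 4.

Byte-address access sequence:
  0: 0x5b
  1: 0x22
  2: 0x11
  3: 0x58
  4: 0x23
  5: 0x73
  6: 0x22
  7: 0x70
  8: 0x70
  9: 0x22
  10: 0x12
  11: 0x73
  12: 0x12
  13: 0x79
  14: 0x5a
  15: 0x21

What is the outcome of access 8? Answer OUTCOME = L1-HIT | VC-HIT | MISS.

OUTCOME = L1-HIT

0: 0x5b (blk 22, set 2) → MISS  vc=[]
1: 0x22 (blk 8, set 0) → MISS  vc=[]
2: 0x11 (blk 4, set 0) → MISS  vc=[8]
3: 0x58 (blk 22, set 2) → L1-HIT  vc=[8]
4: 0x23 (blk 8, set 0) → VC-HIT  vc=[4]
5: 0x73 (blk 28, set 0) → MISS  vc=[4, 8]
6: 0x22 (blk 8, set 0) → VC-HIT  vc=[4, 28]
7: 0x70 (blk 28, set 0) → VC-HIT  vc=[4, 8]
8: 0x70 (blk 28, set 0) → L1-HIT  vc=[4, 8]
9: 0x22 (blk 8, set 0) → VC-HIT  vc=[4, 28]
10: 0x12 (blk 4, set 0) → VC-HIT  vc=[8, 28]
11: 0x73 (blk 28, set 0) → VC-HIT  vc=[8, 4]
12: 0x12 (blk 4, set 0) → VC-HIT  vc=[8, 28]
13: 0x79 (blk 30, set 2) → MISS  vc=[8, 28, 22]
14: 0x5a (blk 22, set 2) → VC-HIT  vc=[8, 28, 30]
15: 0x21 (blk 8, set 0) → VC-HIT  vc=[4, 28, 30]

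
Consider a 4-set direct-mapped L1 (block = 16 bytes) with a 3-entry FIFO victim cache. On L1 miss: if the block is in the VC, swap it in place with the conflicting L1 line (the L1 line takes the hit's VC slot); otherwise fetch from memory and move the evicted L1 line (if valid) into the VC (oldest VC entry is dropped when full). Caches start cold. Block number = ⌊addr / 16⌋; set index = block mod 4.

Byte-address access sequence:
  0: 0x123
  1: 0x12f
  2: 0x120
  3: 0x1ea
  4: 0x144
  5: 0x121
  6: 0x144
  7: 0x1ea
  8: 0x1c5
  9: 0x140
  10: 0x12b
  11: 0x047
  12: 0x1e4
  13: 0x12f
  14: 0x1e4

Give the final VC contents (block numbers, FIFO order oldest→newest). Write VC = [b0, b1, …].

0: 0x123 (blk 18, set 2) → MISS  vc=[]
1: 0x12f (blk 18, set 2) → L1-HIT  vc=[]
2: 0x120 (blk 18, set 2) → L1-HIT  vc=[]
3: 0x1ea (blk 30, set 2) → MISS  vc=[18]
4: 0x144 (blk 20, set 0) → MISS  vc=[18]
5: 0x121 (blk 18, set 2) → VC-HIT  vc=[30]
6: 0x144 (blk 20, set 0) → L1-HIT  vc=[30]
7: 0x1ea (blk 30, set 2) → VC-HIT  vc=[18]
8: 0x1c5 (blk 28, set 0) → MISS  vc=[18, 20]
9: 0x140 (blk 20, set 0) → VC-HIT  vc=[18, 28]
10: 0x12b (blk 18, set 2) → VC-HIT  vc=[30, 28]
11: 0x47 (blk 4, set 0) → MISS  vc=[30, 28, 20]
12: 0x1e4 (blk 30, set 2) → VC-HIT  vc=[18, 28, 20]
13: 0x12f (blk 18, set 2) → VC-HIT  vc=[30, 28, 20]
14: 0x1e4 (blk 30, set 2) → VC-HIT  vc=[18, 28, 20]

VC = [18, 28, 20]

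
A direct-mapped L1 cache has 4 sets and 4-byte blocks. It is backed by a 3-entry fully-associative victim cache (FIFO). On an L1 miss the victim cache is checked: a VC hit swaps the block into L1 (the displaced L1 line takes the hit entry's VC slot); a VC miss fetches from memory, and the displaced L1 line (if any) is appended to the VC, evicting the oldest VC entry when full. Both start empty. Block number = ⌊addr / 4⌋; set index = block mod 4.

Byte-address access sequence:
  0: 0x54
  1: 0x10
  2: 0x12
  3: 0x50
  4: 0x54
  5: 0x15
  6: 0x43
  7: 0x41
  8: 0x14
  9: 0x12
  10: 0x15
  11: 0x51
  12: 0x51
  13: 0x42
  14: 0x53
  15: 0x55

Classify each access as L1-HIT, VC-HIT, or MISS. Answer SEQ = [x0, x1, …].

0: 0x54 (blk 21, set 1) → MISS  vc=[]
1: 0x10 (blk 4, set 0) → MISS  vc=[]
2: 0x12 (blk 4, set 0) → L1-HIT  vc=[]
3: 0x50 (blk 20, set 0) → MISS  vc=[4]
4: 0x54 (blk 21, set 1) → L1-HIT  vc=[4]
5: 0x15 (blk 5, set 1) → MISS  vc=[4, 21]
6: 0x43 (blk 16, set 0) → MISS  vc=[4, 21, 20]
7: 0x41 (blk 16, set 0) → L1-HIT  vc=[4, 21, 20]
8: 0x14 (blk 5, set 1) → L1-HIT  vc=[4, 21, 20]
9: 0x12 (blk 4, set 0) → VC-HIT  vc=[16, 21, 20]
10: 0x15 (blk 5, set 1) → L1-HIT  vc=[16, 21, 20]
11: 0x51 (blk 20, set 0) → VC-HIT  vc=[16, 21, 4]
12: 0x51 (blk 20, set 0) → L1-HIT  vc=[16, 21, 4]
13: 0x42 (blk 16, set 0) → VC-HIT  vc=[20, 21, 4]
14: 0x53 (blk 20, set 0) → VC-HIT  vc=[16, 21, 4]
15: 0x55 (blk 21, set 1) → VC-HIT  vc=[16, 5, 4]

SEQ = [MISS, MISS, L1-HIT, MISS, L1-HIT, MISS, MISS, L1-HIT, L1-HIT, VC-HIT, L1-HIT, VC-HIT, L1-HIT, VC-HIT, VC-HIT, VC-HIT]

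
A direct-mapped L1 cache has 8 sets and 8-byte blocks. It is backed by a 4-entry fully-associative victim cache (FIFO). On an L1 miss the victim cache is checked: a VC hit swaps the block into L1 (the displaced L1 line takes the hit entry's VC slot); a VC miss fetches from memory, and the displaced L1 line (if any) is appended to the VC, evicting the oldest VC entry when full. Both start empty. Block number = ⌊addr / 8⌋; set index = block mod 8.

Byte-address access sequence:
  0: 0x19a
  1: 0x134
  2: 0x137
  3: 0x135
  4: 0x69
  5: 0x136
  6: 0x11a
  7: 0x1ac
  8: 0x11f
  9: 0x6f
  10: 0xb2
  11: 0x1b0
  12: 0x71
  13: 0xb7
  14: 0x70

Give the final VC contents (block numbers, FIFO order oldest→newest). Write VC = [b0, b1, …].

#0 0x19a→b51/s3 MISS; vc=[]
#1 0x134→b38/s6 MISS; vc=[]
#2 0x137→b38/s6 L1-HIT; vc=[]
#3 0x135→b38/s6 L1-HIT; vc=[]
#4 0x69→b13/s5 MISS; vc=[]
#5 0x136→b38/s6 L1-HIT; vc=[]
#6 0x11a→b35/s3 MISS; vc=[51]
#7 0x1ac→b53/s5 MISS; vc=[51,13]
#8 0x11f→b35/s3 L1-HIT; vc=[51,13]
#9 0x6f→b13/s5 VC-HIT; vc=[51,53]
#10 0xb2→b22/s6 MISS; vc=[51,53,38]
#11 0x1b0→b54/s6 MISS; vc=[51,53,38,22]
#12 0x71→b14/s6 MISS; vc=[53,38,22,54]
#13 0xb7→b22/s6 VC-HIT; vc=[53,38,14,54]
#14 0x70→b14/s6 VC-HIT; vc=[53,38,22,54]

VC = [53, 38, 22, 54]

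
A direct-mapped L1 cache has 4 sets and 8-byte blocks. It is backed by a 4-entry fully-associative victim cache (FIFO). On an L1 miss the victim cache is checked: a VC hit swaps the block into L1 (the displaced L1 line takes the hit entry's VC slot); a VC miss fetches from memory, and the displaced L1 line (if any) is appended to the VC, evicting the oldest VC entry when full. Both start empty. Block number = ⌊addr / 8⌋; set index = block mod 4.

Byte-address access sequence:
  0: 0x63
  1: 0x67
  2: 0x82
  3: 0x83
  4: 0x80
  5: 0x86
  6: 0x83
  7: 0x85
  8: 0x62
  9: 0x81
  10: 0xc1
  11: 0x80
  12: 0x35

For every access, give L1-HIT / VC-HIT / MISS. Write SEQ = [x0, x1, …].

0: 0x63 (blk 12, set 0) → MISS  vc=[]
1: 0x67 (blk 12, set 0) → L1-HIT  vc=[]
2: 0x82 (blk 16, set 0) → MISS  vc=[12]
3: 0x83 (blk 16, set 0) → L1-HIT  vc=[12]
4: 0x80 (blk 16, set 0) → L1-HIT  vc=[12]
5: 0x86 (blk 16, set 0) → L1-HIT  vc=[12]
6: 0x83 (blk 16, set 0) → L1-HIT  vc=[12]
7: 0x85 (blk 16, set 0) → L1-HIT  vc=[12]
8: 0x62 (blk 12, set 0) → VC-HIT  vc=[16]
9: 0x81 (blk 16, set 0) → VC-HIT  vc=[12]
10: 0xc1 (blk 24, set 0) → MISS  vc=[12, 16]
11: 0x80 (blk 16, set 0) → VC-HIT  vc=[12, 24]
12: 0x35 (blk 6, set 2) → MISS  vc=[12, 24]

SEQ = [MISS, L1-HIT, MISS, L1-HIT, L1-HIT, L1-HIT, L1-HIT, L1-HIT, VC-HIT, VC-HIT, MISS, VC-HIT, MISS]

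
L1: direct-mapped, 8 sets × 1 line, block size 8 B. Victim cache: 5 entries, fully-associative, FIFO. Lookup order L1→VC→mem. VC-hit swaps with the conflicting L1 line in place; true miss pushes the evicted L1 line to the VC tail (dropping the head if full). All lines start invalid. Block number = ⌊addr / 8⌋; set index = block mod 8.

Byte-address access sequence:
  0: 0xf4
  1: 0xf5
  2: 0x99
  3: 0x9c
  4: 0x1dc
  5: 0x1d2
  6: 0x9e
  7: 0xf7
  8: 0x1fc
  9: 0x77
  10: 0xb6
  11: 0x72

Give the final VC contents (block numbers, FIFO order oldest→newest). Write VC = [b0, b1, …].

#0 0xf4→b30/s6 MISS; vc=[]
#1 0xf5→b30/s6 L1-HIT; vc=[]
#2 0x99→b19/s3 MISS; vc=[]
#3 0x9c→b19/s3 L1-HIT; vc=[]
#4 0x1dc→b59/s3 MISS; vc=[19]
#5 0x1d2→b58/s2 MISS; vc=[19]
#6 0x9e→b19/s3 VC-HIT; vc=[59]
#7 0xf7→b30/s6 L1-HIT; vc=[59]
#8 0x1fc→b63/s7 MISS; vc=[59]
#9 0x77→b14/s6 MISS; vc=[59,30]
#10 0xb6→b22/s6 MISS; vc=[59,30,14]
#11 0x72→b14/s6 VC-HIT; vc=[59,30,22]

VC = [59, 30, 22]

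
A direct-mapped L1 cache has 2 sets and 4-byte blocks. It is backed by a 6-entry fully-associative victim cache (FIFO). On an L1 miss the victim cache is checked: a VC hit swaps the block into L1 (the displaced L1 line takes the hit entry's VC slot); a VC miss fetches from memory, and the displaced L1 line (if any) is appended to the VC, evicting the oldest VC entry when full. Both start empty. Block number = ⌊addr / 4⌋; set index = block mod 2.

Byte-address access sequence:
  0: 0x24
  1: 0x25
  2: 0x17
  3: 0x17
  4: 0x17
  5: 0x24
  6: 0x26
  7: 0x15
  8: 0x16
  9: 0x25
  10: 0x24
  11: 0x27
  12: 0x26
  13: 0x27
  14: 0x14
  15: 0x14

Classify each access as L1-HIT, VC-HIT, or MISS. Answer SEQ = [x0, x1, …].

#0 0x24→b9/s1 MISS; vc=[]
#1 0x25→b9/s1 L1-HIT; vc=[]
#2 0x17→b5/s1 MISS; vc=[9]
#3 0x17→b5/s1 L1-HIT; vc=[9]
#4 0x17→b5/s1 L1-HIT; vc=[9]
#5 0x24→b9/s1 VC-HIT; vc=[5]
#6 0x26→b9/s1 L1-HIT; vc=[5]
#7 0x15→b5/s1 VC-HIT; vc=[9]
#8 0x16→b5/s1 L1-HIT; vc=[9]
#9 0x25→b9/s1 VC-HIT; vc=[5]
#10 0x24→b9/s1 L1-HIT; vc=[5]
#11 0x27→b9/s1 L1-HIT; vc=[5]
#12 0x26→b9/s1 L1-HIT; vc=[5]
#13 0x27→b9/s1 L1-HIT; vc=[5]
#14 0x14→b5/s1 VC-HIT; vc=[9]
#15 0x14→b5/s1 L1-HIT; vc=[9]

SEQ = [MISS, L1-HIT, MISS, L1-HIT, L1-HIT, VC-HIT, L1-HIT, VC-HIT, L1-HIT, VC-HIT, L1-HIT, L1-HIT, L1-HIT, L1-HIT, VC-HIT, L1-HIT]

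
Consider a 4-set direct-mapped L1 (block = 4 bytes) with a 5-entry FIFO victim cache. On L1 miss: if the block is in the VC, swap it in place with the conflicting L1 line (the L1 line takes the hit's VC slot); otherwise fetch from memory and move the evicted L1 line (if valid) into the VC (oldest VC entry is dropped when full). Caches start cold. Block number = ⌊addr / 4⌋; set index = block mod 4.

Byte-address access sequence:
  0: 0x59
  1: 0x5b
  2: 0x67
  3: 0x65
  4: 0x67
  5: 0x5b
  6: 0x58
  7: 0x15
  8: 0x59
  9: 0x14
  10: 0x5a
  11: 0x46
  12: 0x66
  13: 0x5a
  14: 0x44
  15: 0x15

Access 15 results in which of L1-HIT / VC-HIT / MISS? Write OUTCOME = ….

#0 0x59→b22/s2 MISS; vc=[]
#1 0x5b→b22/s2 L1-HIT; vc=[]
#2 0x67→b25/s1 MISS; vc=[]
#3 0x65→b25/s1 L1-HIT; vc=[]
#4 0x67→b25/s1 L1-HIT; vc=[]
#5 0x5b→b22/s2 L1-HIT; vc=[]
#6 0x58→b22/s2 L1-HIT; vc=[]
#7 0x15→b5/s1 MISS; vc=[25]
#8 0x59→b22/s2 L1-HIT; vc=[25]
#9 0x14→b5/s1 L1-HIT; vc=[25]
#10 0x5a→b22/s2 L1-HIT; vc=[25]
#11 0x46→b17/s1 MISS; vc=[25,5]
#12 0x66→b25/s1 VC-HIT; vc=[17,5]
#13 0x5a→b22/s2 L1-HIT; vc=[17,5]
#14 0x44→b17/s1 VC-HIT; vc=[25,5]
#15 0x15→b5/s1 VC-HIT; vc=[25,17]

OUTCOME = VC-HIT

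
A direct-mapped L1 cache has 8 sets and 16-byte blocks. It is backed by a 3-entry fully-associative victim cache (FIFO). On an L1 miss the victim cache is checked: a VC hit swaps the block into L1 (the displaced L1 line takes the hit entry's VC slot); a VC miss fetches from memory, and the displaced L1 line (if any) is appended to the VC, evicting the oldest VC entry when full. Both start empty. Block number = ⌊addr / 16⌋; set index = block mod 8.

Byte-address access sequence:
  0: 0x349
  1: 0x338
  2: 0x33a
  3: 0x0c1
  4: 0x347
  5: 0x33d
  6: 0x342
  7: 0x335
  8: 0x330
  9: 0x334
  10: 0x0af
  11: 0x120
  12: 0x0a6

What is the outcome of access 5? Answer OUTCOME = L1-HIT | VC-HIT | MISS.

OUTCOME = L1-HIT

0: 0x349 (blk 52, set 4) → MISS  vc=[]
1: 0x338 (blk 51, set 3) → MISS  vc=[]
2: 0x33a (blk 51, set 3) → L1-HIT  vc=[]
3: 0xc1 (blk 12, set 4) → MISS  vc=[52]
4: 0x347 (blk 52, set 4) → VC-HIT  vc=[12]
5: 0x33d (blk 51, set 3) → L1-HIT  vc=[12]
6: 0x342 (blk 52, set 4) → L1-HIT  vc=[12]
7: 0x335 (blk 51, set 3) → L1-HIT  vc=[12]
8: 0x330 (blk 51, set 3) → L1-HIT  vc=[12]
9: 0x334 (blk 51, set 3) → L1-HIT  vc=[12]
10: 0xaf (blk 10, set 2) → MISS  vc=[12]
11: 0x120 (blk 18, set 2) → MISS  vc=[12, 10]
12: 0xa6 (blk 10, set 2) → VC-HIT  vc=[12, 18]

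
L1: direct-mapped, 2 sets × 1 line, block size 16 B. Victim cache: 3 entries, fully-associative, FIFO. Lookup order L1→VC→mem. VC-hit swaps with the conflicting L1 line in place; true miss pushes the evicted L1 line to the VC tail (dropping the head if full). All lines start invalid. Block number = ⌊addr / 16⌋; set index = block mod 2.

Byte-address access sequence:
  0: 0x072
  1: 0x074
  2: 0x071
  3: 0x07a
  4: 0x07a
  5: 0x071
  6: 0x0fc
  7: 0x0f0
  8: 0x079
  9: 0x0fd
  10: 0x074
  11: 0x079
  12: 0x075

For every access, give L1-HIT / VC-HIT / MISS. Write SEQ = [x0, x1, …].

SEQ = [MISS, L1-HIT, L1-HIT, L1-HIT, L1-HIT, L1-HIT, MISS, L1-HIT, VC-HIT, VC-HIT, VC-HIT, L1-HIT, L1-HIT]

  [0] addr=0x72 blk=7 s=1: MISS | VC []
  [1] addr=0x74 blk=7 s=1: L1-HIT | VC []
  [2] addr=0x71 blk=7 s=1: L1-HIT | VC []
  [3] addr=0x7a blk=7 s=1: L1-HIT | VC []
  [4] addr=0x7a blk=7 s=1: L1-HIT | VC []
  [5] addr=0x71 blk=7 s=1: L1-HIT | VC []
  [6] addr=0xfc blk=15 s=1: MISS | VC [7]
  [7] addr=0xf0 blk=15 s=1: L1-HIT | VC [7]
  [8] addr=0x79 blk=7 s=1: VC-HIT | VC [15]
  [9] addr=0xfd blk=15 s=1: VC-HIT | VC [7]
  [10] addr=0x74 blk=7 s=1: VC-HIT | VC [15]
  [11] addr=0x79 blk=7 s=1: L1-HIT | VC [15]
  [12] addr=0x75 blk=7 s=1: L1-HIT | VC [15]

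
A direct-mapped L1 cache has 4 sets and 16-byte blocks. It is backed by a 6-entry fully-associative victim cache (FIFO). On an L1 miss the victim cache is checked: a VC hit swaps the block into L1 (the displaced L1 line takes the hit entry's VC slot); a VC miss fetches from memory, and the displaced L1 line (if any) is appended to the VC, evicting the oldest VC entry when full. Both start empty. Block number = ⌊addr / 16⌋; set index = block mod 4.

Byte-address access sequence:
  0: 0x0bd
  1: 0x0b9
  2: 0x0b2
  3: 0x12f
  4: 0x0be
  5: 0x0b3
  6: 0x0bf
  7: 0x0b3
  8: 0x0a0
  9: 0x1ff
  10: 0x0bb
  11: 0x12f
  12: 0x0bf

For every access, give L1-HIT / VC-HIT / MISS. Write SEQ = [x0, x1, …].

0: 0xbd (blk 11, set 3) → MISS  vc=[]
1: 0xb9 (blk 11, set 3) → L1-HIT  vc=[]
2: 0xb2 (blk 11, set 3) → L1-HIT  vc=[]
3: 0x12f (blk 18, set 2) → MISS  vc=[]
4: 0xbe (blk 11, set 3) → L1-HIT  vc=[]
5: 0xb3 (blk 11, set 3) → L1-HIT  vc=[]
6: 0xbf (blk 11, set 3) → L1-HIT  vc=[]
7: 0xb3 (blk 11, set 3) → L1-HIT  vc=[]
8: 0xa0 (blk 10, set 2) → MISS  vc=[18]
9: 0x1ff (blk 31, set 3) → MISS  vc=[18, 11]
10: 0xbb (blk 11, set 3) → VC-HIT  vc=[18, 31]
11: 0x12f (blk 18, set 2) → VC-HIT  vc=[10, 31]
12: 0xbf (blk 11, set 3) → L1-HIT  vc=[10, 31]

SEQ = [MISS, L1-HIT, L1-HIT, MISS, L1-HIT, L1-HIT, L1-HIT, L1-HIT, MISS, MISS, VC-HIT, VC-HIT, L1-HIT]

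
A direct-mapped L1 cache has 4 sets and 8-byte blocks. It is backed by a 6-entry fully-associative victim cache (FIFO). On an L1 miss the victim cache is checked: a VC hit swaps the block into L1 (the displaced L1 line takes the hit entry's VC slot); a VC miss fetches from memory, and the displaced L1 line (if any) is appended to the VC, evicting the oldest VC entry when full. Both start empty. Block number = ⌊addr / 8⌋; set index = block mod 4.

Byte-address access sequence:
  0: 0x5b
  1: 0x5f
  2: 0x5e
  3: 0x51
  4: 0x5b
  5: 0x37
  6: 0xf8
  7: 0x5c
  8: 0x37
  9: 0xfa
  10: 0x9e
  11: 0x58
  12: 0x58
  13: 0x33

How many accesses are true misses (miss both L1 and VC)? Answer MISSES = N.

MISSES = 5

  [0] addr=0x5b blk=11 s=3: MISS | VC []
  [1] addr=0x5f blk=11 s=3: L1-HIT | VC []
  [2] addr=0x5e blk=11 s=3: L1-HIT | VC []
  [3] addr=0x51 blk=10 s=2: MISS | VC []
  [4] addr=0x5b blk=11 s=3: L1-HIT | VC []
  [5] addr=0x37 blk=6 s=2: MISS | VC [10]
  [6] addr=0xf8 blk=31 s=3: MISS | VC [10, 11]
  [7] addr=0x5c blk=11 s=3: VC-HIT | VC [10, 31]
  [8] addr=0x37 blk=6 s=2: L1-HIT | VC [10, 31]
  [9] addr=0xfa blk=31 s=3: VC-HIT | VC [10, 11]
  [10] addr=0x9e blk=19 s=3: MISS | VC [10, 11, 31]
  [11] addr=0x58 blk=11 s=3: VC-HIT | VC [10, 19, 31]
  [12] addr=0x58 blk=11 s=3: L1-HIT | VC [10, 19, 31]
  [13] addr=0x33 blk=6 s=2: L1-HIT | VC [10, 19, 31]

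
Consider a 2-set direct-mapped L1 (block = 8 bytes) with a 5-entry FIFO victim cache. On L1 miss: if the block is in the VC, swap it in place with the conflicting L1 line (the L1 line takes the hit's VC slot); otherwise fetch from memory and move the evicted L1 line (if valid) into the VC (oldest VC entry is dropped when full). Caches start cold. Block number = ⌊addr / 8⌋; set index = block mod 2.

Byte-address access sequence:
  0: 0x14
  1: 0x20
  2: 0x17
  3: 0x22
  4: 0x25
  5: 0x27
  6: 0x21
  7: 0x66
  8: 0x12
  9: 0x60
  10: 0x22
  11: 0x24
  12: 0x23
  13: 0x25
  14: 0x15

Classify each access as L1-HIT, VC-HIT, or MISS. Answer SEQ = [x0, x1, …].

  [0] addr=0x14 blk=2 s=0: MISS | VC []
  [1] addr=0x20 blk=4 s=0: MISS | VC [2]
  [2] addr=0x17 blk=2 s=0: VC-HIT | VC [4]
  [3] addr=0x22 blk=4 s=0: VC-HIT | VC [2]
  [4] addr=0x25 blk=4 s=0: L1-HIT | VC [2]
  [5] addr=0x27 blk=4 s=0: L1-HIT | VC [2]
  [6] addr=0x21 blk=4 s=0: L1-HIT | VC [2]
  [7] addr=0x66 blk=12 s=0: MISS | VC [2, 4]
  [8] addr=0x12 blk=2 s=0: VC-HIT | VC [12, 4]
  [9] addr=0x60 blk=12 s=0: VC-HIT | VC [2, 4]
  [10] addr=0x22 blk=4 s=0: VC-HIT | VC [2, 12]
  [11] addr=0x24 blk=4 s=0: L1-HIT | VC [2, 12]
  [12] addr=0x23 blk=4 s=0: L1-HIT | VC [2, 12]
  [13] addr=0x25 blk=4 s=0: L1-HIT | VC [2, 12]
  [14] addr=0x15 blk=2 s=0: VC-HIT | VC [4, 12]

SEQ = [MISS, MISS, VC-HIT, VC-HIT, L1-HIT, L1-HIT, L1-HIT, MISS, VC-HIT, VC-HIT, VC-HIT, L1-HIT, L1-HIT, L1-HIT, VC-HIT]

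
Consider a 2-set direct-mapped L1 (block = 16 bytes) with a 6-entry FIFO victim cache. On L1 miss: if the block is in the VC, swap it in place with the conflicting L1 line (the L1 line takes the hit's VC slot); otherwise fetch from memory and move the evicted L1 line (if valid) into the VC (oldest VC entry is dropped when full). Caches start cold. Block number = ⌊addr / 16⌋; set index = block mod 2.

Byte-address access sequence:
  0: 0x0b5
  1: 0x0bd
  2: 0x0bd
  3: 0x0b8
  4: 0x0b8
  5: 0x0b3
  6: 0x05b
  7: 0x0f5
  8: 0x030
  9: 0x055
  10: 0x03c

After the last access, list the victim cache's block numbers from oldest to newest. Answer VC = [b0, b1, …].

0: 0xb5 (blk 11, set 1) → MISS  vc=[]
1: 0xbd (blk 11, set 1) → L1-HIT  vc=[]
2: 0xbd (blk 11, set 1) → L1-HIT  vc=[]
3: 0xb8 (blk 11, set 1) → L1-HIT  vc=[]
4: 0xb8 (blk 11, set 1) → L1-HIT  vc=[]
5: 0xb3 (blk 11, set 1) → L1-HIT  vc=[]
6: 0x5b (blk 5, set 1) → MISS  vc=[11]
7: 0xf5 (blk 15, set 1) → MISS  vc=[11, 5]
8: 0x30 (blk 3, set 1) → MISS  vc=[11, 5, 15]
9: 0x55 (blk 5, set 1) → VC-HIT  vc=[11, 3, 15]
10: 0x3c (blk 3, set 1) → VC-HIT  vc=[11, 5, 15]

VC = [11, 5, 15]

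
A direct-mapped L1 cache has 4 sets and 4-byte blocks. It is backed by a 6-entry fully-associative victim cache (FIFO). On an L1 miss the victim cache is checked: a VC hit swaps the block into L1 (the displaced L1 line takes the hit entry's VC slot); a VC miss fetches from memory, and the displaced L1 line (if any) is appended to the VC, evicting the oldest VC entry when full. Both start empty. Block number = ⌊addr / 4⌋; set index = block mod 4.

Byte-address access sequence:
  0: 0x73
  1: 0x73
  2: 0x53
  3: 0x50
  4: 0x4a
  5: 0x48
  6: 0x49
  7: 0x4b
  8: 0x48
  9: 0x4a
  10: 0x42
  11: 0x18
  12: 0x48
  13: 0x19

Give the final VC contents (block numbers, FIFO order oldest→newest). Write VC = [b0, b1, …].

VC = [28, 20, 18]

#0 0x73→b28/s0 MISS; vc=[]
#1 0x73→b28/s0 L1-HIT; vc=[]
#2 0x53→b20/s0 MISS; vc=[28]
#3 0x50→b20/s0 L1-HIT; vc=[28]
#4 0x4a→b18/s2 MISS; vc=[28]
#5 0x48→b18/s2 L1-HIT; vc=[28]
#6 0x49→b18/s2 L1-HIT; vc=[28]
#7 0x4b→b18/s2 L1-HIT; vc=[28]
#8 0x48→b18/s2 L1-HIT; vc=[28]
#9 0x4a→b18/s2 L1-HIT; vc=[28]
#10 0x42→b16/s0 MISS; vc=[28,20]
#11 0x18→b6/s2 MISS; vc=[28,20,18]
#12 0x48→b18/s2 VC-HIT; vc=[28,20,6]
#13 0x19→b6/s2 VC-HIT; vc=[28,20,18]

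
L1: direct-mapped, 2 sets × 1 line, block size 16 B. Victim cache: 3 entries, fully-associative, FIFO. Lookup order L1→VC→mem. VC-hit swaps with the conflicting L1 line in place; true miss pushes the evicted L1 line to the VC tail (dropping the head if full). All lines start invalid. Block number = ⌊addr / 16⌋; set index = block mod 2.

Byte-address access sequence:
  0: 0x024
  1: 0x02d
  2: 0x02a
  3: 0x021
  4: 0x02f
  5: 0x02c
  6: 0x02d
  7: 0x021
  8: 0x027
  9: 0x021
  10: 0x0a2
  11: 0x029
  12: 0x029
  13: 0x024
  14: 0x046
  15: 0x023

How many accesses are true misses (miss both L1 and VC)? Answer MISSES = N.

MISSES = 3

#0 0x24→b2/s0 MISS; vc=[]
#1 0x2d→b2/s0 L1-HIT; vc=[]
#2 0x2a→b2/s0 L1-HIT; vc=[]
#3 0x21→b2/s0 L1-HIT; vc=[]
#4 0x2f→b2/s0 L1-HIT; vc=[]
#5 0x2c→b2/s0 L1-HIT; vc=[]
#6 0x2d→b2/s0 L1-HIT; vc=[]
#7 0x21→b2/s0 L1-HIT; vc=[]
#8 0x27→b2/s0 L1-HIT; vc=[]
#9 0x21→b2/s0 L1-HIT; vc=[]
#10 0xa2→b10/s0 MISS; vc=[2]
#11 0x29→b2/s0 VC-HIT; vc=[10]
#12 0x29→b2/s0 L1-HIT; vc=[10]
#13 0x24→b2/s0 L1-HIT; vc=[10]
#14 0x46→b4/s0 MISS; vc=[10,2]
#15 0x23→b2/s0 VC-HIT; vc=[10,4]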